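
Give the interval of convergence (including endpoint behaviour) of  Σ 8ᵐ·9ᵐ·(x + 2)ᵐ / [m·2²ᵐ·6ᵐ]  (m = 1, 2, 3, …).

By the ratio test, |a_{m+1}/a_m| = [m/(m+1)] · 8·9/(4·6) → 3.
Thus R = 1/(3) = 1/3.
Endpoint x = -5/3: comparison with the harmonic series Σ 1/m shows the series diverges.
Check x = -7/3: the terms alternate in sign and decrease monotonically to 0 in absolute value (size ~ c/m), so the alternating series test gives convergence.

[-7/3, -5/3)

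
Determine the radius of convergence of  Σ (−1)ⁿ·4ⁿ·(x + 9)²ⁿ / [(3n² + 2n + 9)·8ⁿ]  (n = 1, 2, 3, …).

R = √2

Apply the ratio test: |a_{n+1}| / |a_n| = [(3n² + 2n + 9)/(3(n+1)² + 2(n+1) + 9)] · 4/8, which tends to 1/2 as n → ∞.
Since the exponent of (x + 9) increases by 2 each term, convergence requires |x + 9|² < 2, hence R = √2.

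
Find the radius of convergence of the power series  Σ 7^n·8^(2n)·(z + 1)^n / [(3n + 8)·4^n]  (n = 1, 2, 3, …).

R = 1/112

Ratio test: |a_{n+1}/a_n| = [(3n + 8)/(3(n+1) + 8)] · 7·64/4 → 112 as n → ∞.
Hence the series converges for |z + 1| < 1/(112) = 1/112, so the radius of convergence is 1/112.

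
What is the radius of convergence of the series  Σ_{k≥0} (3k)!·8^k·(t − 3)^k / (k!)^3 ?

Apply the ratio test: |a_{k+1}| / |a_k| = (3k+1)·(3k+2)·(3k+3)/(k+1)³ · 8, which tends to 216 as k → ∞.
Hence the series converges for |t − 3| < 1/(216) = 1/216, so the radius of convergence is 1/216.

R = 1/216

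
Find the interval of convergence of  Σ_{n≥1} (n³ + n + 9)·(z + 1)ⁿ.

By the ratio test, |a_{n+1}/a_n| = ((n+1)³ + (n+1) + 9)/(n³ + n + 9) → 1.
So the series converges when |z + 1| < 1 and diverges when |z + 1| > 1; R = 1.
Endpoint z = 0: the terms have absolute value of order n³, which does not tend to 0, so the series diverges by the divergence test.
Endpoint z = -2: the n-th term does not approach 0; divergence by the term test.

(-2, 0)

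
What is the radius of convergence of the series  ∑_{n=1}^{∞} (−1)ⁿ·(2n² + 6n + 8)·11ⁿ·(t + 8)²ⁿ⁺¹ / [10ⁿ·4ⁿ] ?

R = 2√110/11

The ratio of consecutive coefficients is [(2(n+1)² + 6(n+1) + 8)/(2n² + 6n + 8)] · 11/(10·4) → 11/40.
Successive powers of (t + 8) differ by 2, so the series converges when |t + 8|² · 11/40 < 1, i.e. |t + 8| < √(40/11). So R = 2√110/11.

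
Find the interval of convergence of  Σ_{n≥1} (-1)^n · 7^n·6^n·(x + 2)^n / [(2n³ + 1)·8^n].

By the ratio test, |a_{n+1}/a_n| = [(2n³ + 1)/(2(n+1)³ + 1)] · 7·6/8 → 21/4.
Thus R = 1/(21/4) = 4/21.
Endpoint x = -38/21: the terms are on the order of 1/n³, so the series converges absolutely by comparison with the p-series (p = 3 > 1).
When x = -46/21, the terms are on the order of 1/n³, so the series converges absolutely by comparison with the p-series (p = 3 > 1).

[-46/21, -38/21]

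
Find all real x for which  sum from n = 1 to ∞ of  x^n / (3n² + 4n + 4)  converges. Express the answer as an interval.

[-1, 1]

Apply the ratio test: |a_{n+1}| / |a_n| = (3n² + 4n + 4)/(3(n+1)² + 4(n+1) + 4), which tends to 1 as n → ∞.
Convergence for |x| < 1, so R = 1.
Endpoint x = 1: absolute convergence follows by limit comparison with Σ 1/n².
Check x = -1: absolute convergence follows by limit comparison with Σ 1/n².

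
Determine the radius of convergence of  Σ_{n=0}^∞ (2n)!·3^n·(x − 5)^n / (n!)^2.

By the ratio test, |a_{n+1}/a_n| = (2n+1)·(2n+2)/(n+1)² · 3 → 12.
Convergence for |x − 5| · 12 < 1, i.e. |x − 5| < 1/12. So R = 1/12.

R = 1/12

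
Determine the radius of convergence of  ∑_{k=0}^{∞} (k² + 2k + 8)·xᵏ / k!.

The ratio of consecutive coefficients is ((k+1)² + 2(k+1) + 8)/(k² + 2k + 8) · 1/(k+1) → 0.
Since the limit is 0 < 1 for every x, the series converges on all of ℝ and R = ∞.

R = ∞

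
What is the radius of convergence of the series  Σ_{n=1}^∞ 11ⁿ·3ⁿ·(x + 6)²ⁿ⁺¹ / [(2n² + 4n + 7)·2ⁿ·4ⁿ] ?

R = 2√66/33

Apply the ratio test: |a_{n+1}| / |a_n| = [(2n² + 4n + 7)/(2(n+1)² + 4(n+1) + 7)] · 11·3/(2·4), which tends to 33/8 as n → ∞.
Successive powers of (x + 6) differ by 2, so the series converges when |x + 6|² · 33/8 < 1, i.e. |x + 6| < √(8/33). So R = 2√66/33.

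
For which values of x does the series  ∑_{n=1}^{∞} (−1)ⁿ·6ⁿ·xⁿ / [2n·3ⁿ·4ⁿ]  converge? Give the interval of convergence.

(-2, 2]

Apply the ratio test: |a_{n+1}| / |a_n| = [2n/2(n+1)] · 6/(3·4), which tends to 1/2 as n → ∞.
Thus R = 1/(1/2) = 2.
Endpoint x = 2: convergence follows from the alternating series test (terms decrease monotonically to 0).
At x = -2: the terms behave like c/n; limit comparison with the harmonic series gives divergence.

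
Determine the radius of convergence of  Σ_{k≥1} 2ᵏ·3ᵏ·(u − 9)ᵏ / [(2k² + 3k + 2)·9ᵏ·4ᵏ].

By the ratio test, |a_{k+1}/a_k| = [(2k² + 3k + 2)/(2(k+1)² + 3(k+1) + 2)] · 2·3/(9·4) → 1/6.
Convergence for |u − 9| · 1/6 < 1, i.e. |u − 9| < 6. So R = 6.

R = 6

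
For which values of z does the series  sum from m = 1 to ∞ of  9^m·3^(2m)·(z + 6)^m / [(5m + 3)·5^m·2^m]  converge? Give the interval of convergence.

[-496/81, -476/81)

By the ratio test, |a_{m+1}/a_m| = [(5m + 3)/(5(m+1) + 3)] · 9·9/(5·2) → 81/10.
The series converges when 81/10 · |z + 6| < 1, giving R = 10/81.
Endpoint z = -476/81: the terms are asymptotic to a nonzero constant times 1/m, so the series diverges by limit comparison with Σ 1/m.
Check z = -496/81: convergence follows from the alternating series test (terms decrease monotonically to 0).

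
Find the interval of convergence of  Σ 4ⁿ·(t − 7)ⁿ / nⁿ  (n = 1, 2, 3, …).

Root test: |a_n|^(1/n) = 4/n → 0.
Since the n-th root of |a_n| tends to 0, the series converges for all real t; R = ∞.

(−∞, ∞)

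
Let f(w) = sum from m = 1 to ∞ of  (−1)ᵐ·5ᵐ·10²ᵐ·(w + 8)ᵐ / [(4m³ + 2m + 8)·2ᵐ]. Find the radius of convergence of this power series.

R = 1/250

The ratio of consecutive coefficients is [(4m³ + 2m + 8)/(4(m+1)³ + 2(m+1) + 8)] · 5·100/2 → 250.
The series converges when 250 · |w + 8| < 1, giving R = 1/250.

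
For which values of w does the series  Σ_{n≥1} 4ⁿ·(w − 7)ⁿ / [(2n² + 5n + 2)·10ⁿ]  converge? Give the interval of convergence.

[9/2, 19/2]

Ratio test: |a_{n+1}/a_n| = [(2n² + 5n + 2)/(2(n+1)² + 5(n+1) + 2)] · 4/10 → 2/5 as n → ∞.
The series converges when 2/5 · |w − 7| < 1, giving R = 5/2.
When w = 19/2, the series is dominated by a constant times Σ 1/n², which converges (p = 2 > 1).
When w = 9/2, the terms are on the order of 1/n², so the series converges absolutely by comparison with the p-series (p = 2 > 1).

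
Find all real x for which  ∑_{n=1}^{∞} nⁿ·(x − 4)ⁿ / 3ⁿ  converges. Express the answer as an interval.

{4}

By the Cauchy root test, |a_n|^(1/n) = n/3 → ∞.
Since the n-th root of |a_n| is unbounded, the series converges only at x = 4; R = 0.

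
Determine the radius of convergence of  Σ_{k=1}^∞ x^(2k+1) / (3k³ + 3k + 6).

The ratio of consecutive coefficients is (3k³ + 3k + 6)/(3(k+1)³ + 3(k+1) + 6) → 1.
Since the exponent of x increases by 2 each term, convergence requires |x|² < 1, hence R = 1.

R = 1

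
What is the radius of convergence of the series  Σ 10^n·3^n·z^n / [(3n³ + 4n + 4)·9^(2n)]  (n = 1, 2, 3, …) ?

R = 27/10

By the ratio test, |a_{n+1}/a_n| = [(3n³ + 4n + 4)/(3(n+1)³ + 4(n+1) + 4)] · 10·3/81 → 10/27.
Convergence for |z| · 10/27 < 1, i.e. |z| < 27/10. So R = 27/10.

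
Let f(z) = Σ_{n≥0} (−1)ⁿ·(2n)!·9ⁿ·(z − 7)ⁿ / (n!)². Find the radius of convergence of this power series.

The ratio of consecutive coefficients is (2n+1)·(2n+2)/(n+1)² · 9 → 36.
Thus R = 1/(36) = 1/36.

R = 1/36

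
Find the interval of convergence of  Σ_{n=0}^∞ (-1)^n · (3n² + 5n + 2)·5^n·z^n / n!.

By the ratio test, |a_{n+1}/a_n| = (3(n+1)² + 5(n+1) + 2)/(3n² + 5n + 2) · 5 · 1/(n+1) → 0.
The limit is 0, so the series converges for all z; R = ∞.

(−∞, ∞)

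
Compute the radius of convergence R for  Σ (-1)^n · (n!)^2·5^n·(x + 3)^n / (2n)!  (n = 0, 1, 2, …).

By the ratio test, |a_{n+1}/a_n| = (n+1)²/[(2n+1)·(2n+2)] · 5 → 5/4.
Hence the series converges for |x + 3| < 1/(5/4) = 4/5, so the radius of convergence is 4/5.

R = 4/5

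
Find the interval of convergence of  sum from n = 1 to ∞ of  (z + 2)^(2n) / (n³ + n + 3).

[-3, -1]

Ratio test: |a_{n+1}/a_n| = (n³ + n + 3)/((n+1)³ + (n+1) + 3) → 1 as n → ∞.
Since the exponent of (z + 2) increases by 2 each term, convergence requires |z + 2|² < 1, hence R = 1.
At z = -1: the terms are on the order of 1/n³, so the series converges absolutely by comparison with the p-series (p = 3 > 1).
At z = -3: the series is dominated by a constant times Σ 1/n³, which converges (p = 3 > 1).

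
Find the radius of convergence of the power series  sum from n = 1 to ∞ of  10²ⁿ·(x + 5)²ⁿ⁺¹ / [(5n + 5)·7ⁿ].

Ratio test: |a_{n+1}/a_n| = [(5n + 5)/(5(n+1) + 5)] · 100/7 → 100/7 as n → ∞.
Successive powers of (x + 5) differ by 2, so the series converges when |x + 5|² · 100/7 < 1, i.e. |x + 5| < √(7/100). So R = √7/10.

R = √7/10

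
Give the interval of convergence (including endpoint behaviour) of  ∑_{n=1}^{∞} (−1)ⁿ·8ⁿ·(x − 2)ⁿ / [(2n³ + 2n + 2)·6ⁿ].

[5/4, 11/4]

Ratio test: |a_{n+1}/a_n| = [(2n³ + 2n + 2)/(2(n+1)³ + 2(n+1) + 2)] · 8/6 → 4/3 as n → ∞.
Hence the series converges for |x − 2| < 1/(4/3) = 3/4, so the radius of convergence is 3/4.
Endpoint x = 11/4: absolute convergence follows by limit comparison with Σ 1/n³.
When x = 5/4, the terms are on the order of 1/n³, so the series converges absolutely by comparison with the p-series (p = 3 > 1).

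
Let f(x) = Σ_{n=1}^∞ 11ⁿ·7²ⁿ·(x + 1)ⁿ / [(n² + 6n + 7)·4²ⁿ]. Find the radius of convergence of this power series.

The ratio of consecutive coefficients is [(n² + 6n + 7)/((n+1)² + 6(n+1) + 7)] · 11·49/16 → 539/16.
Thus R = 1/(539/16) = 16/539.

R = 16/539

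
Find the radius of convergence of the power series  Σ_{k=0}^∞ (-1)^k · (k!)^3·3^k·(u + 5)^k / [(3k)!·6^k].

Ratio test: |a_{k+1}/a_k| = (k+1)³/[(3k+1)·(3k+2)·(3k+3)] · 3/6 → 1/54 as k → ∞.
Hence the series converges for |u + 5| < 1/(1/54) = 54, so the radius of convergence is 54.

R = 54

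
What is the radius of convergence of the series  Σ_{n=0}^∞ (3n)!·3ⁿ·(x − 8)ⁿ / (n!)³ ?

R = 1/81

By the ratio test, |a_{n+1}/a_n| = (3n+1)·(3n+2)·(3n+3)/(n+1)³ · 3 → 81.
The series converges when 81 · |x − 8| < 1, giving R = 1/81.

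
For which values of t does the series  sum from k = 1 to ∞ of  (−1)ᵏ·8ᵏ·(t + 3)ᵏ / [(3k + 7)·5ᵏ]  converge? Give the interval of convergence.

The ratio of consecutive coefficients is [(3k + 7)/(3(k+1) + 7)] · 8/5 → 8/5.
Convergence for |t + 3| · 8/5 < 1, i.e. |t + 3| < 5/8. So R = 5/8.
When t = -19/8, an alternating series whose terms decrease to 0 in absolute value, so it converges by the Leibniz criterion.
Endpoint t = -29/8: the terms behave like c/k; limit comparison with the harmonic series gives divergence.

(-29/8, -19/8]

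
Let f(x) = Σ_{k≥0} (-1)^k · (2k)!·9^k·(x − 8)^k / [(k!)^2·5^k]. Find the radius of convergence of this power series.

R = 5/36

By the ratio test, |a_{k+1}/a_k| = (2k+1)·(2k+2)/(k+1)² · 9/5 → 36/5.
The series converges when 36/5 · |x − 8| < 1, giving R = 5/36.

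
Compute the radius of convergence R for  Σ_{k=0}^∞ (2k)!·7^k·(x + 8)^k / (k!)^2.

R = 1/28

The ratio of consecutive coefficients is (2k+1)·(2k+2)/(k+1)² · 7 → 28.
Thus R = 1/(28) = 1/28.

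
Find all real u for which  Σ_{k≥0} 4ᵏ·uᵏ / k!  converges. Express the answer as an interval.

Ratio test: |a_{k+1}/a_k| = 4 · 1/(k+1) → 0 as k → ∞.
Since the limit is 0 < 1 for every u, the series converges on all of ℝ and R = ∞.

(−∞, ∞)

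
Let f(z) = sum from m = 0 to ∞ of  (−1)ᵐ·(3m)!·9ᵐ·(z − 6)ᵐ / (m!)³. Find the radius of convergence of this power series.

Apply the ratio test: |a_{m+1}| / |a_m| = (3m+1)·(3m+2)·(3m+3)/(m+1)³ · 9, which tends to 243 as m → ∞.
Hence the series converges for |z − 6| < 1/(243) = 1/243, so the radius of convergence is 1/243.

R = 1/243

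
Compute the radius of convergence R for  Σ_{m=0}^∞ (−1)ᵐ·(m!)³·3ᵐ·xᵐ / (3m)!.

The ratio of consecutive coefficients is (m+1)³/[(3m+1)·(3m+2)·(3m+3)] · 3 → 1/9.
The series converges when 1/9 · |x| < 1, giving R = 9.

R = 9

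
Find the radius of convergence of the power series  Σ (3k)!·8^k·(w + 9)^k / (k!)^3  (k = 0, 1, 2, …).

By the ratio test, |a_{k+1}/a_k| = (3k+1)·(3k+2)·(3k+3)/(k+1)³ · 8 → 216.
Hence the series converges for |w + 9| < 1/(216) = 1/216, so the radius of convergence is 1/216.

R = 1/216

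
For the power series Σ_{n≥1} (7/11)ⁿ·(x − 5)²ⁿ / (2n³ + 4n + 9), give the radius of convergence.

By the ratio test, |a_{n+1}/a_n| = [(2n³ + 4n + 9)/(2(n+1)³ + 4(n+1) + 9)] · 7/11 → 7/11.
Since the exponent of (x − 5) increases by 2 each term, convergence requires |x − 5|² < 11/7, hence R = √77/7.

R = √77/7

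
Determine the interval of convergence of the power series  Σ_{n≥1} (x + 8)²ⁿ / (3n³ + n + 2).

[-9, -7]

By the ratio test, |a_{n+1}/a_n| = (3n³ + n + 2)/(3(n+1)³ + (n+1) + 2) → 1.
Successive powers of (x + 8) differ by 2, so the series converges when |x + 8|² · 1 < 1, i.e. |x + 8| < √(1) = 1. So R = 1.
At x = -7: absolute convergence follows by limit comparison with Σ 1/n³.
Endpoint x = -9: the series is dominated by a constant times Σ 1/n³, which converges (p = 3 > 1).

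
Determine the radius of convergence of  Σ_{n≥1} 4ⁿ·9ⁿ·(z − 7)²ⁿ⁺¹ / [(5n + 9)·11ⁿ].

R = √11/6

Ratio test: |a_{n+1}/a_n| = [(5n + 9)/(5(n+1) + 9)] · 4·9/11 → 36/11 as n → ∞.
Successive powers of (z − 7) differ by 2, so the series converges when |z − 7|² · 36/11 < 1, i.e. |z − 7| < √(11/36). So R = √11/6.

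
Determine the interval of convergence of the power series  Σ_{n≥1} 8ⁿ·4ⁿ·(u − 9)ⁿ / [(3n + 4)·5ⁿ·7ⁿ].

[253/32, 323/32)

By the ratio test, |a_{n+1}/a_n| = [(3n + 4)/(3(n+1) + 4)] · 8·4/(5·7) → 32/35.
Thus R = 1/(32/35) = 35/32.
At u = 323/32: comparison with the harmonic series Σ 1/n shows the series diverges.
When u = 253/32, an alternating series whose terms decrease to 0 in absolute value, so it converges by the Leibniz criterion.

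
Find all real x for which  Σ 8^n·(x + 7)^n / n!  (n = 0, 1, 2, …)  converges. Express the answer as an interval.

The ratio of consecutive coefficients is 8 · 1/(n+1) → 0.
The ratio tends to 0 regardless of x, hence R = ∞.

(−∞, ∞)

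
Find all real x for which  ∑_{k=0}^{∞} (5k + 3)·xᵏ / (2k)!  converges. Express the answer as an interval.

Ratio test: |a_{k+1}/a_k| = (5(k+1) + 3)/(5k + 3) · 1/[(2k+1)·(2k+2)] → 0 as k → ∞.
The limit is 0, so the series converges for all x; R = ∞.

(−∞, ∞)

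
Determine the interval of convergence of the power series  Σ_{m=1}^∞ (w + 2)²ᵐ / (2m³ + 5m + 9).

The ratio of consecutive coefficients is (2m³ + 5m + 9)/(2(m+1)³ + 5(m+1) + 9) → 1.
Since the exponent of (w + 2) increases by 2 each term, convergence requires |w + 2|² < 1, hence R = 1.
When w = -1, the series is dominated by a constant times Σ 1/m³, which converges (p = 3 > 1).
At w = -3: the series is dominated by a constant times Σ 1/m³, which converges (p = 3 > 1).

[-3, -1]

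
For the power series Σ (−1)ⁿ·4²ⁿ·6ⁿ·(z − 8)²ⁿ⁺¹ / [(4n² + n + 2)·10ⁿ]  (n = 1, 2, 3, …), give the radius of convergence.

R = √15/12

The ratio of consecutive coefficients is [(4n² + n + 2)/(4(n+1)² + (n+1) + 2)] · 16·6/10 → 48/5.
Successive powers of (z − 8) differ by 2, so the series converges when |z − 8|² · 48/5 < 1, i.e. |z − 8| < √(5/48). So R = √15/12.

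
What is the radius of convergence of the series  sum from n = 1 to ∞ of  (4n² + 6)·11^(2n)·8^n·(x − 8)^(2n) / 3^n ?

Apply the ratio test: |a_{n+1}| / |a_n| = [(4(n+1)² + 6)/(4n² + 6)] · 121·8/3, which tends to 968/3 as n → ∞.
Successive powers of (x − 8) differ by 2, so the series converges when |x − 8|² · 968/3 < 1, i.e. |x − 8| < √(3/968). So R = √6/44.

R = √6/44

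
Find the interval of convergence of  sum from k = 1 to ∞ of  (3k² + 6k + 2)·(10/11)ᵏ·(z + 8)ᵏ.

By the ratio test, |a_{k+1}/a_k| = [(3(k+1)² + 6(k+1) + 2)/(3k² + 6k + 2)] · 10/11 → 10/11.
Convergence for |z + 8| · 10/11 < 1, i.e. |z + 8| < 11/10. So R = 11/10.
When z = -69/10, the k-th term does not approach 0; divergence by the term test.
When z = -91/10, the k-th term does not approach 0; divergence by the term test.

(-91/10, -69/10)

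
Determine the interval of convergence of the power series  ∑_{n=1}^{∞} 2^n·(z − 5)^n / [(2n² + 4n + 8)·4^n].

[3, 7]

Ratio test: |a_{n+1}/a_n| = [(2n² + 4n + 8)/(2(n+1)² + 4(n+1) + 8)] · 2/4 → 1/2 as n → ∞.
Convergence for |z − 5| · 1/2 < 1, i.e. |z − 5| < 2. So R = 2.
At z = 7: the terms are on the order of 1/n², so the series converges absolutely by comparison with the p-series (p = 2 > 1).
Check z = 3: absolute convergence follows by limit comparison with Σ 1/n².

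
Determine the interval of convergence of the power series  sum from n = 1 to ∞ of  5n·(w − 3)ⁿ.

Ratio test: |a_{n+1}/a_n| = 5(n+1)/5n → 1 as n → ∞.
So the series converges when |w − 3| < 1 and diverges when |w − 3| > 1; R = 1.
Check w = 4: the terms do not tend to 0, so the series diverges.
Check w = 2: the n-th term does not approach 0; divergence by the term test.

(2, 4)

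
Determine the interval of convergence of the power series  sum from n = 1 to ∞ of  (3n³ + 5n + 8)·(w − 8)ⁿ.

By the ratio test, |a_{n+1}/a_n| = (3(n+1)³ + 5(n+1) + 8)/(3n³ + 5n + 8) → 1.
Hence R = 1.
Check w = 9: the terms do not tend to 0, so the series diverges.
Check w = 7: the terms do not tend to 0, so the series diverges.

(7, 9)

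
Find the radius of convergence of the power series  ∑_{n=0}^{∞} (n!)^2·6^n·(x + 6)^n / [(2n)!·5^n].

R = 10/3

Ratio test: |a_{n+1}/a_n| = (n+1)²/[(2n+1)·(2n+2)] · 6/5 → 3/10 as n → ∞.
Convergence for |x + 6| · 3/10 < 1, i.e. |x + 6| < 10/3. So R = 10/3.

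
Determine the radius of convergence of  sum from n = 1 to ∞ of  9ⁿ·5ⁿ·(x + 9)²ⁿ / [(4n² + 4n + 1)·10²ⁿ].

Ratio test: |a_{n+1}/a_n| = [(4n² + 4n + 1)/(4(n+1)² + 4(n+1) + 1)] · 9·5/100 → 9/20 as n → ∞.
Writing y = (x + 9)², the series in y has radius 20/9, so |x + 9| < √(20/9) and R = 2√5/3.

R = 2√5/3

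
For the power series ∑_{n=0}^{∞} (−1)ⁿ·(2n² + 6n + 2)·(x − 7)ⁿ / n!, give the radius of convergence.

By the ratio test, |a_{n+1}/a_n| = (2(n+1)² + 6(n+1) + 2)/(2n² + 6n + 2) · 1/(n+1) → 0.
The limit is 0, so the series converges for all x; R = ∞.

R = ∞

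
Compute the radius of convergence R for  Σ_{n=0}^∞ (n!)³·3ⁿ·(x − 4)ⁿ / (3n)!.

Ratio test: |a_{n+1}/a_n| = (n+1)³/[(3n+1)·(3n+2)·(3n+3)] · 3 → 1/9 as n → ∞.
Thus R = 1/(1/9) = 9.

R = 9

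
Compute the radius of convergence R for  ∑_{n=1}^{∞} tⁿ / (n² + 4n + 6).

R = 1

The ratio of consecutive coefficients is (n² + 4n + 6)/((n+1)² + 4(n+1) + 6) → 1.
So the series converges when |t| < 1 and diverges when |t| > 1; R = 1.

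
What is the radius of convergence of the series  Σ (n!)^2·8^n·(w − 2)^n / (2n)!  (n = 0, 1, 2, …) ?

R = 1/2

The ratio of consecutive coefficients is (n+1)²/[(2n+1)·(2n+2)] · 8 → 2.
Hence the series converges for |w − 2| < 1/(2) = 1/2, so the radius of convergence is 1/2.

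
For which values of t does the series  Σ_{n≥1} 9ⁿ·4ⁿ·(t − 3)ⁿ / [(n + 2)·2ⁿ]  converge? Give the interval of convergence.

Ratio test: |a_{n+1}/a_n| = [(n + 2)/((n+1) + 2)] · 9·4/2 → 18 as n → ∞.
Convergence for |t − 3| · 18 < 1, i.e. |t − 3| < 1/18. So R = 1/18.
Check t = 55/18: the terms behave like c/n; limit comparison with the harmonic series gives divergence.
Endpoint t = 53/18: convergence follows from the alternating series test (terms decrease monotonically to 0).

[53/18, 55/18)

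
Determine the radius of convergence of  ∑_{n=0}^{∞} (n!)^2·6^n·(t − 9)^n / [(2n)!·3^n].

R = 2

The ratio of consecutive coefficients is (n+1)²/[(2n+1)·(2n+2)] · 6/3 → 1/2.
The series converges when 1/2 · |t − 9| < 1, giving R = 2.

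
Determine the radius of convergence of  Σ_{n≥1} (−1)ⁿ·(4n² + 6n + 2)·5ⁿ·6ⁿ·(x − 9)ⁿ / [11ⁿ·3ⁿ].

By the ratio test, |a_{n+1}/a_n| = [(4(n+1)² + 6(n+1) + 2)/(4n² + 6n + 2)] · 5·6/(11·3) → 10/11.
Hence the series converges for |x − 9| < 1/(10/11) = 11/10, so the radius of convergence is 11/10.

R = 11/10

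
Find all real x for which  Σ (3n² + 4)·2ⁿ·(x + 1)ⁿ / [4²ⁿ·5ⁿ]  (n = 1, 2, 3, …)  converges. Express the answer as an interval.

(-41, 39)

By the ratio test, |a_{n+1}/a_n| = [(3(n+1)² + 4)/(3n² + 4)] · 2/(16·5) → 1/40.
Hence the series converges for |x + 1| < 1/(1/40) = 40, so the radius of convergence is 40.
At x = 39: the terms have absolute value of order n², which does not tend to 0, so the series diverges by the divergence test.
Check x = -41: the n-th term does not approach 0; divergence by the term test.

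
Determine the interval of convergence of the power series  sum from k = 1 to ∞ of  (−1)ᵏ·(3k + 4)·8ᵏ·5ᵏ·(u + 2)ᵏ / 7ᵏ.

Apply the ratio test: |a_{k+1}| / |a_k| = [(3(k+1) + 4)/(3k + 4)] · 8·5/7, which tends to 40/7 as k → ∞.
The series converges when 40/7 · |u + 2| < 1, giving R = 7/40.
At u = -73/40: the terms do not tend to 0, so the series diverges.
Endpoint u = -87/40: the terms have absolute value of order k, which does not tend to 0, so the series diverges by the divergence test.

(-87/40, -73/40)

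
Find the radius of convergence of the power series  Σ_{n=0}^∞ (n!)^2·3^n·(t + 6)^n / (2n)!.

R = 4/3

By the ratio test, |a_{n+1}/a_n| = (n+1)²/[(2n+1)·(2n+2)] · 3 → 3/4.
Hence the series converges for |t + 6| < 1/(3/4) = 4/3, so the radius of convergence is 4/3.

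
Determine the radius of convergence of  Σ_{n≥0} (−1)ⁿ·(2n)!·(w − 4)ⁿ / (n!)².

R = 1/4

Apply the ratio test: |a_{n+1}| / |a_n| = (2n+1)·(2n+2)/(n+1)², which tends to 4 as n → ∞.
The series converges when 4 · |w − 4| < 1, giving R = 1/4.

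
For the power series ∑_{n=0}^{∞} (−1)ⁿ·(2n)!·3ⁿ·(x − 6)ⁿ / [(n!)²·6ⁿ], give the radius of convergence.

R = 1/2

Ratio test: |a_{n+1}/a_n| = (2n+1)·(2n+2)/(n+1)² · 3/6 → 2 as n → ∞.
Convergence for |x − 6| · 2 < 1, i.e. |x − 6| < 1/2. So R = 1/2.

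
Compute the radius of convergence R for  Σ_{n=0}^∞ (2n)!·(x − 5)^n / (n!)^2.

R = 1/4

The ratio of consecutive coefficients is (2n+1)·(2n+2)/(n+1)² → 4.
Hence the series converges for |x − 5| < 1/(4) = 1/4, so the radius of convergence is 1/4.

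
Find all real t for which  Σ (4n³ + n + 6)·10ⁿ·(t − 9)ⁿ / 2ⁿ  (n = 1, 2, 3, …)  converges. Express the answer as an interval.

(44/5, 46/5)

The ratio of consecutive coefficients is [(4(n+1)³ + (n+1) + 6)/(4n³ + n + 6)] · 10/2 → 5.
Thus R = 1/(5) = 1/5.
At t = 46/5: the terms have absolute value of order n³, which does not tend to 0, so the series diverges by the divergence test.
Endpoint t = 44/5: the terms have absolute value of order n³, which does not tend to 0, so the series diverges by the divergence test.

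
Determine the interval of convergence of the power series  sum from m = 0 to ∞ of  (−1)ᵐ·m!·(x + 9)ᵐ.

Ratio test: |a_{m+1}/a_m| = (m+1) → ∞ as m → ∞.
The ratio grows without bound, so the series diverges whenever (x + 9) ≠ 0; it converges only at x = -9. R = 0.

{-9}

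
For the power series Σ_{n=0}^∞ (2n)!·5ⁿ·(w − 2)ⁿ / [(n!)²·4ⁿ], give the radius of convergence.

Apply the ratio test: |a_{n+1}| / |a_n| = (2n+1)·(2n+2)/(n+1)² · 5/4, which tends to 5 as n → ∞.
Convergence for |w − 2| · 5 < 1, i.e. |w − 2| < 1/5. So R = 1/5.

R = 1/5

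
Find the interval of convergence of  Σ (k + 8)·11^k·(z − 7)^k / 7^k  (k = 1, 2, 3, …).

Apply the ratio test: |a_{k+1}| / |a_k| = [((k+1) + 8)/(k + 8)] · 11/7, which tends to 11/7 as k → ∞.
Hence the series converges for |z − 7| < 1/(11/7) = 7/11, so the radius of convergence is 7/11.
Check z = 84/11: the terms have absolute value of order k, which does not tend to 0, so the series diverges by the divergence test.
At z = 70/11: the terms have absolute value of order k, which does not tend to 0, so the series diverges by the divergence test.

(70/11, 84/11)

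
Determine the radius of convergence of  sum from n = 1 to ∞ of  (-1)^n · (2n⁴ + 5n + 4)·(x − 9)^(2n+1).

The ratio of consecutive coefficients is (2(n+1)⁴ + 5(n+1) + 4)/(2n⁴ + 5n + 4) → 1.
Writing y = (x − 9)², the series in y has radius 1, so |x − 9| < √(1) = 1 and R = 1.

R = 1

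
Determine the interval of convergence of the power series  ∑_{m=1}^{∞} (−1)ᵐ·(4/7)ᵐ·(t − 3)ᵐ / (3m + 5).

The ratio of consecutive coefficients is [(3m + 5)/(3(m+1) + 5)] · 4/7 → 4/7.
Convergence for |t − 3| · 4/7 < 1, i.e. |t − 3| < 7/4. So R = 7/4.
When t = 19/4, the terms alternate in sign and decrease monotonically to 0 in absolute value (size ~ c/m), so the alternating series test gives convergence.
When t = 5/4, the terms behave like c/m; limit comparison with the harmonic series gives divergence.

(5/4, 19/4]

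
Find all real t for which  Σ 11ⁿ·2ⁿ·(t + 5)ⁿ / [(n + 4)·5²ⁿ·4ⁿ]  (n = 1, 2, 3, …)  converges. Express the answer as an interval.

Apply the ratio test: |a_{n+1}| / |a_n| = [(n + 4)/((n+1) + 4)] · 11·2/(25·4), which tends to 11/50 as n → ∞.
The series converges when 11/50 · |t + 5| < 1, giving R = 50/11.
At t = -5/11: the terms behave like c/n; limit comparison with the harmonic series gives divergence.
When t = -105/11, the terms alternate in sign and decrease monotonically to 0 in absolute value (size ~ c/n), so the alternating series test gives convergence.

[-105/11, -5/11)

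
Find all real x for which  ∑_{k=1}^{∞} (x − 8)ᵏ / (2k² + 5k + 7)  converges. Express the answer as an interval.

By the ratio test, |a_{k+1}/a_k| = (2k² + 5k + 7)/(2(k+1)² + 5(k+1) + 7) → 1.
Convergence for |x − 8| < 1, so R = 1.
Check x = 9: the series is dominated by a constant times Σ 1/k², which converges (p = 2 > 1).
At x = 7: the series is dominated by a constant times Σ 1/k², which converges (p = 2 > 1).

[7, 9]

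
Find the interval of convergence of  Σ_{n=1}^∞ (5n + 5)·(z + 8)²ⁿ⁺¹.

The ratio of consecutive coefficients is (5(n+1) + 5)/(5n + 5) → 1.
Since the exponent of (z + 8) increases by 2 each term, convergence requires |z + 8|² < 1, hence R = 1.
At z = -7: the n-th term does not approach 0; divergence by the term test.
Endpoint z = -9: the terms do not tend to 0, so the series diverges.

(-9, -7)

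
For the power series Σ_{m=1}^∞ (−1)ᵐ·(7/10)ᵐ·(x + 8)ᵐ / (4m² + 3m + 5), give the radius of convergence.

R = 10/7

The ratio of consecutive coefficients is [(4m² + 3m + 5)/(4(m+1)² + 3(m+1) + 5)] · 7/10 → 7/10.
Hence the series converges for |x + 8| < 1/(7/10) = 10/7, so the radius of convergence is 10/7.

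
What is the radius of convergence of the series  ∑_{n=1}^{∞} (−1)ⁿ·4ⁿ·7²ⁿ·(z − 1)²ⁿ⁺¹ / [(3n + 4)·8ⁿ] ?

The ratio of consecutive coefficients is [(3n + 4)/(3(n+1) + 4)] · 4·49/8 → 49/2.
Since the exponent of (z − 1) increases by 2 each term, convergence requires |z − 1|² < 2/49, hence R = √2/7.

R = √2/7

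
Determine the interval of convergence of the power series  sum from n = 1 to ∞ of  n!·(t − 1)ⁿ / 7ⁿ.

{1}

Apply the ratio test: |a_{n+1}| / |a_n| = (n+1) · 1/7, which tends to ∞ as n → ∞.
The terms grow without bound for any (t − 1) ≠ 0, so R = 0 (convergence only at t = 1).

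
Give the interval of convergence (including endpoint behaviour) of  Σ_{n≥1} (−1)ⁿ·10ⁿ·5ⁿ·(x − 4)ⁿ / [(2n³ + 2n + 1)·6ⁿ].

[97/25, 103/25]

Ratio test: |a_{n+1}/a_n| = [(2n³ + 2n + 1)/(2(n+1)³ + 2(n+1) + 1)] · 10·5/6 → 25/3 as n → ∞.
The series converges when 25/3 · |x − 4| < 1, giving R = 3/25.
Endpoint x = 103/25: absolute convergence follows by limit comparison with Σ 1/n³.
Check x = 97/25: the series is dominated by a constant times Σ 1/n³, which converges (p = 3 > 1).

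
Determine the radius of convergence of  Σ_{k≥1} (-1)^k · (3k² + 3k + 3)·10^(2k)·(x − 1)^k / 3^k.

Apply the ratio test: |a_{k+1}| / |a_k| = [(3(k+1)² + 3(k+1) + 3)/(3k² + 3k + 3)] · 100/3, which tends to 100/3 as k → ∞.
Convergence for |x − 1| · 100/3 < 1, i.e. |x − 1| < 3/100. So R = 3/100.

R = 3/100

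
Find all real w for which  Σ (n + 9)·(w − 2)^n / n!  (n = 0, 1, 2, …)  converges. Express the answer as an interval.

Ratio test: |a_{n+1}/a_n| = ((n+1) + 9)/(n + 9) · 1/(n+1) → 0 as n → ∞.
The ratio tends to 0 regardless of w, hence R = ∞.

(−∞, ∞)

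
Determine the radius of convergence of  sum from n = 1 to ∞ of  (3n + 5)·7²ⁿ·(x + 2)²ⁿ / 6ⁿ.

The ratio of consecutive coefficients is [(3(n+1) + 5)/(3n + 5)] · 49/6 → 49/6.
Since the exponent of (x + 2) increases by 2 each term, convergence requires |x + 2|² < 6/49, hence R = √6/7.

R = √6/7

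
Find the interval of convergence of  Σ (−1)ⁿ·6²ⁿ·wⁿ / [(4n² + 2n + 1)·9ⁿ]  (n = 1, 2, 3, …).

[-1/4, 1/4]

Apply the ratio test: |a_{n+1}| / |a_n| = [(4n² + 2n + 1)/(4(n+1)² + 2(n+1) + 1)] · 36/9, which tends to 4 as n → ∞.
Hence the series converges for |w| < 1/(4) = 1/4, so the radius of convergence is 1/4.
Check w = 1/4: absolute convergence follows by limit comparison with Σ 1/n².
At w = -1/4: the terms are on the order of 1/n², so the series converges absolutely by comparison with the p-series (p = 2 > 1).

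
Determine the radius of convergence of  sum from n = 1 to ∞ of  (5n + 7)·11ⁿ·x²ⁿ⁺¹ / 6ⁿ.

R = √66/11

Apply the ratio test: |a_{n+1}| / |a_n| = [(5(n+1) + 7)/(5n + 7)] · 11/6, which tends to 11/6 as n → ∞.
Since the exponent of x increases by 2 each term, convergence requires |x|² < 6/11, hence R = √66/11.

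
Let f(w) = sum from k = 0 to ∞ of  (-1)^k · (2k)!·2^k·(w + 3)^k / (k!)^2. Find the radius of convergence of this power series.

R = 1/8

By the ratio test, |a_{k+1}/a_k| = (2k+1)·(2k+2)/(k+1)² · 2 → 8.
The series converges when 8 · |w + 3| < 1, giving R = 1/8.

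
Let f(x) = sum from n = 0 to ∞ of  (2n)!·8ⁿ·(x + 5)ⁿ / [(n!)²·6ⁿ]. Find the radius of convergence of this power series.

The ratio of consecutive coefficients is (2n+1)·(2n+2)/(n+1)² · 8/6 → 16/3.
Convergence for |x + 5| · 16/3 < 1, i.e. |x + 5| < 3/16. So R = 3/16.

R = 3/16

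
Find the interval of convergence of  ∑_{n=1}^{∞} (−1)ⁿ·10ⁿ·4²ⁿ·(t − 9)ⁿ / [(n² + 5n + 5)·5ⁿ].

[287/32, 289/32]

The ratio of consecutive coefficients is [(n² + 5n + 5)/((n+1)² + 5(n+1) + 5)] · 10·16/5 → 32.
Hence the series converges for |t − 9| < 1/(32) = 1/32, so the radius of convergence is 1/32.
Check t = 289/32: the series is dominated by a constant times Σ 1/n², which converges (p = 2 > 1).
When t = 287/32, absolute convergence follows by limit comparison with Σ 1/n².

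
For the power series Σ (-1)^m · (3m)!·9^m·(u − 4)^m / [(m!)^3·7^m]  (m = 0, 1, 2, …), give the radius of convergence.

Apply the ratio test: |a_{m+1}| / |a_m| = (3m+1)·(3m+2)·(3m+3)/(m+1)³ · 9/7, which tends to 243/7 as m → ∞.
Hence the series converges for |u − 4| < 1/(243/7) = 7/243, so the radius of convergence is 7/243.

R = 7/243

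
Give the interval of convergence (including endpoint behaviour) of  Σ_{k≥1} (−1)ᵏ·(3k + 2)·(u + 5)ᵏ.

The ratio of consecutive coefficients is (3(k+1) + 2)/(3k + 2) → 1.
Convergence for |u + 5| < 1, so R = 1.
Check u = -4: the k-th term does not approach 0; divergence by the term test.
Check u = -6: the terms have absolute value of order k, which does not tend to 0, so the series diverges by the divergence test.

(-6, -4)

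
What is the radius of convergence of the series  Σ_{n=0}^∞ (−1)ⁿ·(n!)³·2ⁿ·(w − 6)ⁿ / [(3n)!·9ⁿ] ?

R = 243/2

The ratio of consecutive coefficients is (n+1)³/[(3n+1)·(3n+2)·(3n+3)] · 2/9 → 2/243.
Hence the series converges for |w − 6| < 1/(2/243) = 243/2, so the radius of convergence is 243/2.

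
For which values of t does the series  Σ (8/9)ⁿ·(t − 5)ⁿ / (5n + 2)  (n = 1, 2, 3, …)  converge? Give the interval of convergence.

The ratio of consecutive coefficients is [(5n + 2)/(5(n+1) + 2)] · 8/9 → 8/9.
Thus R = 1/(8/9) = 9/8.
When t = 49/8, the terms behave like c/n; limit comparison with the harmonic series gives divergence.
Check t = 31/8: the terms alternate in sign and decrease monotonically to 0 in absolute value (size ~ c/n), so the alternating series test gives convergence.

[31/8, 49/8)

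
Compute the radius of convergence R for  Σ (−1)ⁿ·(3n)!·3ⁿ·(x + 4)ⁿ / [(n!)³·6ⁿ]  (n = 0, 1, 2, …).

Apply the ratio test: |a_{n+1}| / |a_n| = (3n+1)·(3n+2)·(3n+3)/(n+1)³ · 3/6, which tends to 27/2 as n → ∞.
Convergence for |x + 4| · 27/2 < 1, i.e. |x + 4| < 2/27. So R = 2/27.

R = 2/27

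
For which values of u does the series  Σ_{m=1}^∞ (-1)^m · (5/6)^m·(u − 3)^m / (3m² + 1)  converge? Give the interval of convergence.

Apply the ratio test: |a_{m+1}| / |a_m| = [(3m² + 1)/(3(m+1)² + 1)] · 5/6, which tends to 5/6 as m → ∞.
The series converges when 5/6 · |u − 3| < 1, giving R = 6/5.
Endpoint u = 21/5: the terms are on the order of 1/m², so the series converges absolutely by comparison with the p-series (p = 2 > 1).
At u = 9/5: the terms are on the order of 1/m², so the series converges absolutely by comparison with the p-series (p = 2 > 1).

[9/5, 21/5]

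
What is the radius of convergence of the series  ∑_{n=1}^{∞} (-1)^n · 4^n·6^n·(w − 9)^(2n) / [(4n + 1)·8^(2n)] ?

Apply the ratio test: |a_{n+1}| / |a_n| = [(4n + 1)/(4(n+1) + 1)] · 4·6/64, which tends to 3/8 as n → ∞.
Writing y = (w − 9)², the series in y has radius 8/3, so |w − 9| < √(8/3) and R = 2√6/3.

R = 2√6/3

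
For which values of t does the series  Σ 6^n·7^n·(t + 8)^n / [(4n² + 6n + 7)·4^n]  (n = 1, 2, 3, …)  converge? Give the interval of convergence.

[-170/21, -166/21]

The ratio of consecutive coefficients is [(4n² + 6n + 7)/(4(n+1)² + 6(n+1) + 7)] · 6·7/4 → 21/2.
Thus R = 1/(21/2) = 2/21.
Check t = -166/21: absolute convergence follows by limit comparison with Σ 1/n².
When t = -170/21, the series is dominated by a constant times Σ 1/n², which converges (p = 2 > 1).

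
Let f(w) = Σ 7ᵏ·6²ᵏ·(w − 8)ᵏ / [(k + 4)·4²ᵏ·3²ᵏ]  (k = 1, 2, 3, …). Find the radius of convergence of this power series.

The ratio of consecutive coefficients is [(k + 4)/((k+1) + 4)] · 7·36/(16·9) → 7/4.
Convergence for |w − 8| · 7/4 < 1, i.e. |w − 8| < 4/7. So R = 4/7.

R = 4/7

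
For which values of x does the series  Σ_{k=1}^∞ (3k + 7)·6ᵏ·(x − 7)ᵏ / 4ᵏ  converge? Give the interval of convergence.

The ratio of consecutive coefficients is [(3(k+1) + 7)/(3k + 7)] · 6/4 → 3/2.
Hence the series converges for |x − 7| < 1/(3/2) = 2/3, so the radius of convergence is 2/3.
At x = 23/3: the k-th term does not approach 0; divergence by the term test.
When x = 19/3, the terms do not tend to 0, so the series diverges.

(19/3, 23/3)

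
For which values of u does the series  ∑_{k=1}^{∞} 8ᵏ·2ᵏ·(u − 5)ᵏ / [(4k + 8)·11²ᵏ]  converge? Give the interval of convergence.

[-41/16, 201/16)

The ratio of consecutive coefficients is [(4k + 8)/(4(k+1) + 8)] · 8·2/121 → 16/121.
Convergence for |u − 5| · 16/121 < 1, i.e. |u − 5| < 121/16. So R = 121/16.
When u = 201/16, comparison with the harmonic series Σ 1/k shows the series diverges.
Check u = -41/16: convergence follows from the alternating series test (terms decrease monotonically to 0).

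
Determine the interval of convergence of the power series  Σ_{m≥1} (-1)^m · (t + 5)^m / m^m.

By the Cauchy root test, |a_m|^(1/m) = 1/m → 0.
The limit is 0 for every t, so R = ∞.

(−∞, ∞)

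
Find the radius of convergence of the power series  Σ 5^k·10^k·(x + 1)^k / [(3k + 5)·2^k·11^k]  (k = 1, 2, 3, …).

Apply the ratio test: |a_{k+1}| / |a_k| = [(3k + 5)/(3(k+1) + 5)] · 5·10/(2·11), which tends to 25/11 as k → ∞.
The series converges when 25/11 · |x + 1| < 1, giving R = 11/25.

R = 11/25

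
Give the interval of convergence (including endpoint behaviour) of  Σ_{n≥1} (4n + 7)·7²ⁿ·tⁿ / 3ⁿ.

(-3/49, 3/49)

Apply the ratio test: |a_{n+1}| / |a_n| = [(4(n+1) + 7)/(4n + 7)] · 49/3, which tends to 49/3 as n → ∞.
Thus R = 1/(49/3) = 3/49.
At t = 3/49: the n-th term does not approach 0; divergence by the term test.
Check t = -3/49: the terms have absolute value of order n, which does not tend to 0, so the series diverges by the divergence test.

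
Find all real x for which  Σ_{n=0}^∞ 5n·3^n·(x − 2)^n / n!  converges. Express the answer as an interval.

Ratio test: |a_{n+1}/a_n| = 5(n+1)/5n · 3 · 1/(n+1) → 0 as n → ∞.
Since the limit is 0 < 1 for every x, the series converges on all of ℝ and R = ∞.

(−∞, ∞)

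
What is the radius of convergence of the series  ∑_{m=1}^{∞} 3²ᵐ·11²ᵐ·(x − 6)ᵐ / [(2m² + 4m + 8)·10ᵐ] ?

R = 10/1089

By the ratio test, |a_{m+1}/a_m| = [(2m² + 4m + 8)/(2(m+1)² + 4(m+1) + 8)] · 9·121/10 → 1089/10.
Convergence for |x − 6| · 1089/10 < 1, i.e. |x − 6| < 10/1089. So R = 10/1089.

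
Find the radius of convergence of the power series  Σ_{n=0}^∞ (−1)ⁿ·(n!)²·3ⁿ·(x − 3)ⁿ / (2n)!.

R = 4/3

The ratio of consecutive coefficients is (n+1)²/[(2n+1)·(2n+2)] · 3 → 3/4.
Convergence for |x − 3| · 3/4 < 1, i.e. |x − 3| < 4/3. So R = 4/3.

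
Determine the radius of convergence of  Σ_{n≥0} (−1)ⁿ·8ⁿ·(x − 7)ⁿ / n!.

R = ∞

The ratio of consecutive coefficients is 8 · 1/(n+1) → 0.
Since the limit is 0 < 1 for every x, the series converges on all of ℝ and R = ∞.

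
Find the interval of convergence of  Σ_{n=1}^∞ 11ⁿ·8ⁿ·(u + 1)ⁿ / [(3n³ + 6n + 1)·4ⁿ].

Apply the ratio test: |a_{n+1}| / |a_n| = [(3n³ + 6n + 1)/(3(n+1)³ + 6(n+1) + 1)] · 11·8/4, which tends to 22 as n → ∞.
Thus R = 1/(22) = 1/22.
Endpoint u = -21/22: the series is dominated by a constant times Σ 1/n³, which converges (p = 3 > 1).
Check u = -23/22: the series is dominated by a constant times Σ 1/n³, which converges (p = 3 > 1).

[-23/22, -21/22]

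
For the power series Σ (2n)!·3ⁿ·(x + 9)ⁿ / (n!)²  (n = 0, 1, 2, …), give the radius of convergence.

R = 1/12

Ratio test: |a_{n+1}/a_n| = (2n+1)·(2n+2)/(n+1)² · 3 → 12 as n → ∞.
Hence the series converges for |x + 9| < 1/(12) = 1/12, so the radius of convergence is 1/12.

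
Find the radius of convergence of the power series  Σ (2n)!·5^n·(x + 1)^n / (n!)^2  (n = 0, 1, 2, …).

R = 1/20

Apply the ratio test: |a_{n+1}| / |a_n| = (2n+1)·(2n+2)/(n+1)² · 5, which tends to 20 as n → ∞.
The series converges when 20 · |x + 1| < 1, giving R = 1/20.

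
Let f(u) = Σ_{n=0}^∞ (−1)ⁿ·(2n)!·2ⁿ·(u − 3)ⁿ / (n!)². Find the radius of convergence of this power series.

R = 1/8

Ratio test: |a_{n+1}/a_n| = (2n+1)·(2n+2)/(n+1)² · 2 → 8 as n → ∞.
Thus R = 1/(8) = 1/8.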